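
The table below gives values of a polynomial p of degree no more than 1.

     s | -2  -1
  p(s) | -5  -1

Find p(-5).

-17

Using the Lagrange interpolation formula with nodes -2, -1:
  L_0(s) = (s + 1) / -1
  L_1(s) = (s + 2) / 1
Then p(s) = -5·L_0(s) - 1·L_1(s).
Expanding and collecting terms gives p(s) = 4s + 3.
Evaluating at s = -5: p(-5) = -17.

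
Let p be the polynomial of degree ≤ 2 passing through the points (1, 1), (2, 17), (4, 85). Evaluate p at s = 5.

137

Using the Lagrange interpolation formula with nodes 1, 2, 4:
  L_0(s) = (s - 2)(s - 4) / 3
  L_1(s) = (s - 1)(s - 4) / -2
  L_2(s) = (s - 1)(s - 2) / 6
Then p(s) = 1·L_0(s) + 17·L_1(s) + 85·L_2(s).
Expanding and collecting terms gives p(s) = 6s^2 - 2s - 3.
Evaluating at s = 5: p(5) = 137.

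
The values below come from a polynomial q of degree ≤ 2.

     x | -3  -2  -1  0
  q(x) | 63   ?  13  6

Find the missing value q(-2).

32

On equispaced nodes a degree-2 polynomial has vanishing third forward difference, so
  - q(-3) + 3·q(-2) - 3·q(-1) + q(0) = 0.
Substituting the known values and solving for q(-2):
  3·q(-2) = 96
  q(-2) = 32.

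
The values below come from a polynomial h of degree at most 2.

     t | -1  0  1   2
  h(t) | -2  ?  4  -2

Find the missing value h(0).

The 3 known points determine the degree-2 polynomial uniquely.
Write h(t) = at^2 + bt + c. Substituting each data point gives a linear system:
  a - b + c = -2
  a + b + c = 4
  4a + 2b + c = -2
Solving the system yields a = -3, b = 3, c = 4.
So h(t) = -3t^2 + 3t + 4.
Then h(0) = 4.

4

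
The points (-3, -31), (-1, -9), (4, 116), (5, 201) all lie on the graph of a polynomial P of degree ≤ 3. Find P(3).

59

Write P(x) = ax^3 + bx^2 + cx + d. Substituting each data point gives a linear system:
  -27a + 9b - 3c + d = -31
  -a + b - c + d = -9
  64a + 16b + 4c + d = 116
  125a + 25b + 5c + d = 201
Solving the system yields a = 1, b = 2, c = 6, d = -4.
So P(x) = x³ + 2x² + 6x - 4.
Then P(3) = 59.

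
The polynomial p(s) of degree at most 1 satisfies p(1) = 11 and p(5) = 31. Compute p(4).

Write p(s) = as + b. Substituting each data point gives a linear system:
  a + b = 11
  5a + b = 31
Solving the system yields a = 5, b = 6.
So p(s) = 5s + 6.
Then p(4) = 26.

26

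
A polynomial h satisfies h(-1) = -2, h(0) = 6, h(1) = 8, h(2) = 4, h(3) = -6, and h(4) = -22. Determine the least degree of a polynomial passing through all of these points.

2

Forward differences of the values at x = -1, 0, 1, 2, 3, 4:
  h  : -2  6  8  4  -6  -22
  Δ  : 8  2  -4  -10  -16
  Δ^2: -6  -6  -6  -6
  Δ^3: 0  0  0
  Δ^4: 0  0
  Δ^5: 0
The second differences are constant (-6) and nonzero, while all higher differences vanish, so the minimal degree is 2.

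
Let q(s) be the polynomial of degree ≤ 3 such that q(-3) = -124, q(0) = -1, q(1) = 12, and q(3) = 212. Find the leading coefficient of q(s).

6

Write q(s) = as^3 + bs^2 + cs + d. Substituting each data point gives a linear system:
  -27a + 9b - 3c + d = -124
  d = -1
  a + b + c + d = 12
  27a + 9b + 3c + d = 212
Solving the system yields a = 6, b = 5, c = 2, d = -1.
So q(s) = 6s^3 + 5s^2 + 2s - 1.
The leading coefficient is 6.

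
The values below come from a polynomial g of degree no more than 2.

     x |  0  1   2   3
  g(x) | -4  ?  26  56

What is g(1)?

On equispaced nodes a degree-2 polynomial has vanishing third forward difference, so
  - g(0) + 3·g(1) - 3·g(2) + g(3) = 0.
Substituting the known values and solving for g(1):
  3·g(1) = 18
  g(1) = 6.

6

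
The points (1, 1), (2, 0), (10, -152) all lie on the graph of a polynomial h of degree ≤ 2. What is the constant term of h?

-2

Write h(t) = at^2 + bt + c. Substituting each data point gives a linear system:
  a + b + c = 1
  4a + 2b + c = 0
  100a + 10b + c = -152
Solving the system yields a = -2, b = 5, c = -2.
So h(t) = -2t² + 5t - 2.
The constant term is -2.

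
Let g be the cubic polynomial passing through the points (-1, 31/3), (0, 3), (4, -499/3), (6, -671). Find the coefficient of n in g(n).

Write g(n) = an^3 + bn^2 + cn + d. Substituting each data point gives a linear system:
  -a + b - c + d = 31/3
  d = 3
  64a + 16b + 4c + d = -499/3
  216a + 36b + 6c + d = -671
Solving the system yields a = -4, b = 5, c = 5/3, d = 3.
So g(n) = -4n^3 + 5n^2 + (5/3)n + 3.
The coefficient of n is 5/3.

5/3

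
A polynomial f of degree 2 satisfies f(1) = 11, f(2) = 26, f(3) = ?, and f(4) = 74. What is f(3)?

47

The 3 known points determine the degree-2 polynomial uniquely.
Write f(n) = an^2 + bn + c. Substituting each data point gives a linear system:
  a + b + c = 11
  4a + 2b + c = 26
  16a + 4b + c = 74
Solving the system yields a = 3, b = 6, c = 2.
So f(n) = 3n^2 + 6n + 2.
Then f(3) = 47.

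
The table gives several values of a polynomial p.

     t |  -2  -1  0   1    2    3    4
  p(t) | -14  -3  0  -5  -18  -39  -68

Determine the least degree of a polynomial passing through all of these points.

Forward differences of the values at t = -2, -1, 0, 1, 2, 3, 4:
  p  : -14  -3  0  -5  -18  -39  -68
  Δ  : 11  3  -5  -13  -21  -29
  Δ^2: -8  -8  -8  -8  -8
  Δ^3: 0  0  0  0
  Δ^4: 0  0  0
  Δ^5: 0  0
  Δ^6: 0
The second differences are constant (-8) and nonzero, while all higher differences vanish, so the minimal degree is 2.

2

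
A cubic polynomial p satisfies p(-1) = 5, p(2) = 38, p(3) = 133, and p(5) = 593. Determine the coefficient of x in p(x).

-6

Write p(x) = ax^3 + bx^2 + cx + d. Substituting each data point gives a linear system:
  -a + b - c + d = 5
  8a + 4b + 2c + d = 38
  27a + 9b + 3c + d = 133
  125a + 25b + 5c + d = 593
Solving the system yields a = 4, b = 5, c = -6, d = -2.
So p(x) = 4x^3 + 5x^2 - 6x - 2.
The coefficient of x is -6.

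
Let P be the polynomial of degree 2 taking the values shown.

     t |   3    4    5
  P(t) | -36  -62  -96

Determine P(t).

Using the Lagrange interpolation formula with nodes 3, 4, 5:
  L_0(t) = (t - 4)(t - 5) / 2
  L_1(t) = (t - 3)(t - 5) / -1
  L_2(t) = (t - 3)(t - 4) / 2
Then P(t) = -36·L_0(t) - 62·L_1(t) - 96·L_2(t).
Expanding and collecting terms gives P(t) = -4t² + 2t - 6.
Check: P(3) = -36. ✓

P(t) = -4t^2 + 2t - 6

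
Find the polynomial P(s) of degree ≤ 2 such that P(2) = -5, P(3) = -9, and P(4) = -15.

Write P(s) = as^2 + bs + c. Substituting each data point gives a linear system:
  4a + 2b + c = -5
  9a + 3b + c = -9
  16a + 4b + c = -15
Solving the system yields a = -1, b = 1, c = -3.
So P(s) = -s^2 + s - 3.
Check: P(3) = -9. ✓

P(s) = -s^2 + s - 3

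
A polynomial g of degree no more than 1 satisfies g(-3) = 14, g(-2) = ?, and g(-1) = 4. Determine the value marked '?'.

9

The 2 known points determine the degree-1 polynomial uniquely.
Write g(x) = ax + b. Substituting each data point gives a linear system:
  -3a + b = 14
  -a + b = 4
Solving the system yields a = -5, b = -1.
So g(x) = -5x - 1.
Then g(-2) = 9.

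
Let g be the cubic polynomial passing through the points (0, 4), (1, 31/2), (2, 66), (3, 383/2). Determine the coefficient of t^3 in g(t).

Write g(t) = at^3 + bt^2 + ct + d. Substituting each data point gives a linear system:
  d = 4
  a + b + c + d = 31/2
  8a + 4b + 2c + d = 66
  27a + 9b + 3c + d = 383/2
Solving the system yields a = 6, b = 3/2, c = 4, d = 4.
So g(t) = 6t³ + (3/2)t² + 4t + 4.
The leading coefficient is 6.

6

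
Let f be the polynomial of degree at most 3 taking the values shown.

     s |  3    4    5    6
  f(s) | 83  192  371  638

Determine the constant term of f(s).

Write f(s) = as^3 + bs^2 + cs + d. Substituting each data point gives a linear system:
  27a + 9b + 3c + d = 83
  64a + 16b + 4c + d = 192
  125a + 25b + 5c + d = 371
  216a + 36b + 6c + d = 638
Solving the system yields a = 3, b = -1, c = 5, d = -4.
So f(s) = 3s³ - s² + 5s - 4.
The constant term is -4.

-4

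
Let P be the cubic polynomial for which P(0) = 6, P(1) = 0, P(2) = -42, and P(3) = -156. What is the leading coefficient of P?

-6

Write P(t) = at^3 + bt^2 + ct + d. Substituting each data point gives a linear system:
  d = 6
  a + b + c + d = 0
  8a + 4b + 2c + d = -42
  27a + 9b + 3c + d = -156
Solving the system yields a = -6, b = 0, c = 0, d = 6.
So P(t) = -6t³ + 6.
The leading coefficient is -6.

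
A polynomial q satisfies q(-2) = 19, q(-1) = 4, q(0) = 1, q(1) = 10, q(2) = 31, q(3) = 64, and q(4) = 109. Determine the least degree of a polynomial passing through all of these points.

Forward differences of the values at n = -2, -1, 0, 1, 2, 3, 4:
  q  : 19  4  1  10  31  64  109
  Δ  : -15  -3  9  21  33  45
  Δ^2: 12  12  12  12  12
  Δ^3: 0  0  0  0
  Δ^4: 0  0  0
  Δ^5: 0  0
  Δ^6: 0
The second differences are constant (12) and nonzero, while all higher differences vanish, so the minimal degree is 2.

2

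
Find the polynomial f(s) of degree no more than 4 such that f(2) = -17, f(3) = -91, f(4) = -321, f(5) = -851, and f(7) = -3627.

f(s) = -2s^4 + 4s^3 - 4s^2 - 1

Write f(s) = as^4 + bs^3 + cs^2 + ds + e. Substituting each data point gives a linear system:
  16a + 8b + 4c + 2d + e = -17
  81a + 27b + 9c + 3d + e = -91
  256a + 64b + 16c + 4d + e = -321
  625a + 125b + 25c + 5d + e = -851
  2401a + 343b + 49c + 7d + e = -3627
Solving the system yields a = -2, b = 4, c = -4, d = 0, e = -1.
So f(s) = -2s^4 + 4s^3 - 4s^2 - 1.
Check: f(2) = -17. ✓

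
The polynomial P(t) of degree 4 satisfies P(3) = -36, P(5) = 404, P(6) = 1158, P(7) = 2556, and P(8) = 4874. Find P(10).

13614

Write P(t) = at^4 + bt^3 + ct^2 + dt + e. Substituting each data point gives a linear system:
  81a + 27b + 9c + 3d + e = -36
  625a + 125b + 25c + 5d + e = 404
  1296a + 216b + 36c + 6d + e = 1158
  2401a + 343b + 49c + 7d + e = 2556
  4096a + 512b + 64c + 8d + e = 4874
Solving the system yields a = 2, b = -6, c = -4, d = 2, e = -6.
So P(t) = 2t⁴ - 6t³ - 4t² + 2t - 6.
Then P(10) = 13614.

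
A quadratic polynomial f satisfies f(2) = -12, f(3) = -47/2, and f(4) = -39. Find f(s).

Using the Lagrange interpolation formula with nodes 2, 3, 4:
  L_0(s) = (s - 3)(s - 4) / 2
  L_1(s) = (s - 2)(s - 4) / -1
  L_2(s) = (s - 2)(s - 3) / 2
Then f(s) = -12·L_0(s) - 47/2·L_1(s) - 39·L_2(s).
Expanding and collecting terms gives f(s) = -2s^2 - (3/2)s - 1.
Check: f(4) = -39. ✓

f(s) = -2s^2 - (3/2)s - 1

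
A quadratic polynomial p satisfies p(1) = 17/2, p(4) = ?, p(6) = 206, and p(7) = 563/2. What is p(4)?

The 3 known points determine the degree-2 polynomial uniquely.
Write p(u) = au^2 + bu + c. Substituting each data point gives a linear system:
  a + b + c = 17/2
  36a + 6b + c = 206
  49a + 7b + c = 563/2
Solving the system yields a = 6, b = -5/2, c = 5.
So p(u) = 6u^2 - (5/2)u + 5.
Then p(4) = 91.

91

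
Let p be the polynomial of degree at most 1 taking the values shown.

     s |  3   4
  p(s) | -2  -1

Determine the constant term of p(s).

-5

Write p(s) = as + b. Substituting each data point gives a linear system:
  3a + b = -2
  4a + b = -1
Solving the system yields a = 1, b = -5.
So p(s) = s - 5.
The constant term is -5.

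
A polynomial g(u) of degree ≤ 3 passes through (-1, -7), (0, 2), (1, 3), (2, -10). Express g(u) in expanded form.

g(u) = -u^3 - 4u^2 + 6u + 2

Write g(u) = au^3 + bu^2 + cu + d. Substituting each data point gives a linear system:
  -a + b - c + d = -7
  d = 2
  a + b + c + d = 3
  8a + 4b + 2c + d = -10
Solving the system yields a = -1, b = -4, c = 6, d = 2.
So g(u) = -u^3 - 4u^2 + 6u + 2.
Check: g(0) = 2. ✓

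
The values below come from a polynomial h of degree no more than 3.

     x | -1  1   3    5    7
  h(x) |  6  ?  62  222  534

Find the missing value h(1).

On equispaced nodes a degree-3 polynomial has vanishing fourth forward difference, so
  h(-1) - 4·h(1) + 6·h(3) - 4·h(5) + h(7) = 0.
Substituting the known values and solving for h(1):
  -4·h(1) = -24
  h(1) = 6.

6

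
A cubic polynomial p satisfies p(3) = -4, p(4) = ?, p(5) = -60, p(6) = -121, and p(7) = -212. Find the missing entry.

-23

On equispaced nodes a degree-3 polynomial has vanishing fourth forward difference, so
  p(3) - 4·p(4) + 6·p(5) - 4·p(6) + p(7) = 0.
Substituting the known values and solving for p(4):
  -4·p(4) = 92
  p(4) = -23.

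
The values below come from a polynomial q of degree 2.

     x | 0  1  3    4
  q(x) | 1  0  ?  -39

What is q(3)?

The 3 known points determine the degree-2 polynomial uniquely.
Write q(x) = ax^2 + bx + c. Substituting each data point gives a linear system:
  c = 1
  a + b + c = 0
  16a + 4b + c = -39
Solving the system yields a = -3, b = 2, c = 1.
So q(x) = -3x² + 2x + 1.
Then q(3) = -20.

-20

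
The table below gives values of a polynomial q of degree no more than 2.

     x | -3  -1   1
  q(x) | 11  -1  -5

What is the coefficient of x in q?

-2

Write q(x) = ax^2 + bx + c. Substituting each data point gives a linear system:
  9a - 3b + c = 11
  a - b + c = -1
  a + b + c = -5
Solving the system yields a = 1, b = -2, c = -4.
So q(x) = x^2 - 2x - 4.
The coefficient of x is -2.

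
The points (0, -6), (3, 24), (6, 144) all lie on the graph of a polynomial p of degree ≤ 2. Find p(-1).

Using the Lagrange interpolation formula with nodes 0, 3, 6:
  L_0(t) = (t - 3)(t - 6) / 18
  L_1(t) = t(t - 6) / -9
  L_2(t) = t(t - 3) / 18
Then p(t) = -6·L_0(t) + 24·L_1(t) + 144·L_2(t).
Expanding and collecting terms gives p(t) = 5t² - 5t - 6.
Evaluating at t = -1: p(-1) = 4.

4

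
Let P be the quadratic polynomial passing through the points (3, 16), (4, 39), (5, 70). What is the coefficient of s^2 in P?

4

Write P(s) = as^2 + bs + c. Substituting each data point gives a linear system:
  9a + 3b + c = 16
  16a + 4b + c = 39
  25a + 5b + c = 70
Solving the system yields a = 4, b = -5, c = -5.
So P(s) = 4s^2 - 5s - 5.
The leading coefficient is 4.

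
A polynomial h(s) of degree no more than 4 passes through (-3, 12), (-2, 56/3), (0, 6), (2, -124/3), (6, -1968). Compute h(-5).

Write h(s) = as^4 + bs^3 + cs^2 + ds + e. Substituting each data point gives a linear system:
  81a - 27b + 9c - 3d + e = 12
  16a - 8b + 4c - 2d + e = 56/3
  e = 6
  16a + 8b + 4c + 2d + e = -124/3
  1296a + 216b + 36c + 6d + e = -1968
Solving the system yields a = -1, b = -3, c = -1/3, d = -3, e = 6.
So h(s) = -s^4 - 3s^3 - (1/3)s^2 - 3s + 6.
Then h(-5) = -712/3.

-712/3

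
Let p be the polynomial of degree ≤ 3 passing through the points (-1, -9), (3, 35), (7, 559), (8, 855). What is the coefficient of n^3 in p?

Write p(n) = an^3 + bn^2 + cn + d. Substituting each data point gives a linear system:
  -a + b - c + d = -9
  27a + 9b + 3c + d = 35
  343a + 49b + 7c + d = 559
  512a + 64b + 8c + d = 855
Solving the system yields a = 2, b = -3, c = 3, d = -1.
So p(n) = 2n^3 - 3n^2 + 3n - 1.
The leading coefficient is 2.

2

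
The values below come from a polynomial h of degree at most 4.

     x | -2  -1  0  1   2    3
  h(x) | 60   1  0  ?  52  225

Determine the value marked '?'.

9

The 5 known points determine the degree-4 polynomial uniquely.
Write h(x) = ax^4 + bx^3 + cx^2 + dx + e. Substituting each data point gives a linear system:
  16a - 8b + 4c - 2d + e = 60
  a - b + c - d + e = 1
  e = 0
  16a + 8b + 4c + 2d + e = 52
  81a + 27b + 9c + 3d + e = 225
Solving the system yields a = 3, b = -2, c = 2, d = 6, e = 0.
So h(x) = 3x^4 - 2x^3 + 2x^2 + 6x.
Then h(1) = 9.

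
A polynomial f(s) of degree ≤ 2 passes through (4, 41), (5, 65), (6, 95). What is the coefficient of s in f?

-3

Write f(s) = as^2 + bs + c. Substituting each data point gives a linear system:
  16a + 4b + c = 41
  25a + 5b + c = 65
  36a + 6b + c = 95
Solving the system yields a = 3, b = -3, c = 5.
So f(s) = 3s² - 3s + 5.
The coefficient of s is -3.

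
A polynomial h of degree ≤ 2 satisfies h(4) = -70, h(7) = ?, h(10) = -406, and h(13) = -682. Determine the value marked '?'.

-202

The 3 known points determine the degree-2 polynomial uniquely.
Write h(t) = at^2 + bt + c. Substituting each data point gives a linear system:
  16a + 4b + c = -70
  100a + 10b + c = -406
  169a + 13b + c = -682
Solving the system yields a = -4, b = 0, c = -6.
So h(t) = -4t² - 6.
Then h(7) = -202.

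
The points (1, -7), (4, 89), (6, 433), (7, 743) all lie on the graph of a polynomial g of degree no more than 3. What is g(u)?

g(u) = 3u^3 - 5u^2 - 6u + 1

Write g(u) = au^3 + bu^2 + cu + d. Substituting each data point gives a linear system:
  a + b + c + d = -7
  64a + 16b + 4c + d = 89
  216a + 36b + 6c + d = 433
  343a + 49b + 7c + d = 743
Solving the system yields a = 3, b = -5, c = -6, d = 1.
So g(u) = 3u^3 - 5u^2 - 6u + 1.
Check: g(4) = 89. ✓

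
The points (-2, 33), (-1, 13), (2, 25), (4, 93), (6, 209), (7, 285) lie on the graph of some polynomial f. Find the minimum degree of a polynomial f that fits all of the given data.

Divided differences on the nodes -2, -1, 2, 4, 6, 7:
  order 0: 33  13  25  93  209  285
  order 1: -20  4  34  58  76
  order 2: 6  6  6  6
  order 3: 0  0  0
  order 4: 0  0
  order 5: 0
The order-2 divided differences are all 6 (nonzero) and every higher order vanishes, so the data lies on a polynomial of degree exactly 2.

2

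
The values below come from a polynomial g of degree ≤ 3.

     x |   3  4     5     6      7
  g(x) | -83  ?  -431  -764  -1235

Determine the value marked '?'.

-212

On equispaced nodes a degree-3 polynomial has vanishing fourth forward difference, so
  g(3) - 4·g(4) + 6·g(5) - 4·g(6) + g(7) = 0.
Substituting the known values and solving for g(4):
  -4·g(4) = 848
  g(4) = -212.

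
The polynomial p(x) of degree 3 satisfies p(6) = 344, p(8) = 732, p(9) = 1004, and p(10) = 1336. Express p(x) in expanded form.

p(x) = x^3 + 3x^2 + 4x - 4

Using the Lagrange interpolation formula with nodes 6, 8, 9, 10:
  L_0(x) = (x - 8)(x - 9)(x - 10) / -24
  L_1(x) = (x - 6)(x - 9)(x - 10) / 4
  L_2(x) = (x - 6)(x - 8)(x - 10) / -3
  L_3(x) = (x - 6)(x - 8)(x - 9) / 8
Then p(x) = 344·L_0(x) + 732·L_1(x) + 1004·L_2(x) + 1336·L_3(x).
Expanding and collecting terms gives p(x) = x^3 + 3x^2 + 4x - 4.
Check: p(10) = 1336. ✓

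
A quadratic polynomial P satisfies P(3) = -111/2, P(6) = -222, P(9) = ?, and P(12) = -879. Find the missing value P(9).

The 3 known points determine the degree-2 polynomial uniquely.
Write P(t) = at^2 + bt + c. Substituting each data point gives a linear system:
  9a + 3b + c = -111/2
  36a + 6b + c = -222
  144a + 12b + c = -879
Solving the system yields a = -6, b = -3/2, c = 3.
So P(t) = -6t^2 - (3/2)t + 3.
Then P(9) = -993/2.

-993/2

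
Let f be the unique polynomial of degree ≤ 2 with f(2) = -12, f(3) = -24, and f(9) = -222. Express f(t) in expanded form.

f(t) = -3t^2 + 3t - 6

Using the Lagrange interpolation formula with nodes 2, 3, 9:
  L_0(t) = (t - 3)(t - 9) / 7
  L_1(t) = (t - 2)(t - 9) / -6
  L_2(t) = (t - 2)(t - 3) / 42
Then f(t) = -12·L_0(t) - 24·L_1(t) - 222·L_2(t).
Expanding and collecting terms gives f(t) = -3t² + 3t - 6.
Check: f(9) = -222. ✓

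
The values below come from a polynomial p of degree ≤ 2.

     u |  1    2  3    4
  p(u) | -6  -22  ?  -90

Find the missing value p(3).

-50

The 3 known points determine the degree-2 polynomial uniquely.
Write p(u) = au^2 + bu + c. Substituting each data point gives a linear system:
  a + b + c = -6
  4a + 2b + c = -22
  16a + 4b + c = -90
Solving the system yields a = -6, b = 2, c = -2.
So p(u) = -6u^2 + 2u - 2.
Then p(3) = -50.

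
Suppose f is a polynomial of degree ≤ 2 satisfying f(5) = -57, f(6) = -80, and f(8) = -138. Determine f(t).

Write f(t) = at^2 + bt + c. Substituting each data point gives a linear system:
  25a + 5b + c = -57
  36a + 6b + c = -80
  64a + 8b + c = -138
Solving the system yields a = -2, b = -1, c = -2.
So f(t) = -2t^2 - t - 2.
Check: f(6) = -80. ✓

f(t) = -2t^2 - t - 2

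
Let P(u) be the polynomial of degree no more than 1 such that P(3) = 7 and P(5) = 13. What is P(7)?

Write P(u) = au + b. Substituting each data point gives a linear system:
  3a + b = 7
  5a + b = 13
Solving the system yields a = 3, b = -2.
So P(u) = 3u - 2.
Then P(7) = 19.

19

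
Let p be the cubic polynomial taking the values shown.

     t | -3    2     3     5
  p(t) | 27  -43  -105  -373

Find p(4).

-211

Using the Lagrange interpolation formula with nodes -3, 2, 3, 5:
  L_0(t) = (t - 2)(t - 3)(t - 5) / -240
  L_1(t) = (t + 3)(t - 3)(t - 5) / 15
  L_2(t) = (t + 3)(t - 2)(t - 5) / -12
  L_3(t) = (t + 3)(t - 2)(t - 3) / 48
Then p(t) = 27·L_0(t) - 43·L_1(t) - 105·L_2(t) - 373·L_3(t).
Expanding and collecting terms gives p(t) = -2t^3 - 4t^2 - 4t - 3.
Evaluating at t = 4: p(4) = -211.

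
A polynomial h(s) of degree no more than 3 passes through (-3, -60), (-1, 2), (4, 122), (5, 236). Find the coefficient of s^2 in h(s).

-1

Write h(s) = as^3 + bs^2 + cs + d. Substituting each data point gives a linear system:
  -27a + 9b - 3c + d = -60
  -a + b - c + d = 2
  64a + 16b + 4c + d = 122
  125a + 25b + 5c + d = 236
Solving the system yields a = 2, b = -1, c = 1, d = 6.
So h(s) = 2s³ - s² + s + 6.
The coefficient of s^2 is -1.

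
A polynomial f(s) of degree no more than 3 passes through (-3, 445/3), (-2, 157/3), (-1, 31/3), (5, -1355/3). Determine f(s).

f(s) = -4s^3 + 3s^2 - 5s - 5/3

Using the Lagrange interpolation formula with nodes -3, -2, -1, 5:
  L_0(s) = (s + 2)(s + 1)(s - 5) / -16
  L_1(s) = (s + 3)(s + 1)(s - 5) / 7
  L_2(s) = (s + 3)(s + 2)(s - 5) / -12
  L_3(s) = (s + 3)(s + 2)(s + 1) / 336
Then f(s) = 445/3·L_0(s) + 157/3·L_1(s) + 31/3·L_2(s) - 1355/3·L_3(s).
Expanding and collecting terms gives f(s) = -4s³ + 3s² - 5s - 5/3.
Check: f(5) = -1355/3. ✓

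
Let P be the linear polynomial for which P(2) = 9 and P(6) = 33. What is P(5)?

27

Write P(t) = at + b. Substituting each data point gives a linear system:
  2a + b = 9
  6a + b = 33
Solving the system yields a = 6, b = -3.
So P(t) = 6t - 3.
Then P(5) = 27.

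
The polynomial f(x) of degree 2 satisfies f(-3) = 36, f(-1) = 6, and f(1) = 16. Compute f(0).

6

Forward differences of the values at x = -3, -1, 1:
  f  : 36  6  16
  Δ  : -30  10
  Δ^2: 40
The second differences are constant, confirming degree 2.
Interpolating (Newton forward form) and evaluating at x = 0 gives f(0) = 6.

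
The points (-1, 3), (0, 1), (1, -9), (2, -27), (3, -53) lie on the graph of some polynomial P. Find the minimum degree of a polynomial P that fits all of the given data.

Forward differences of the values at u = -1, 0, 1, 2, 3:
  P  : 3  1  -9  -27  -53
  Δ  : -2  -10  -18  -26
  Δ^2: -8  -8  -8
  Δ^3: 0  0
  Δ^4: 0
The second differences are constant (-8) and nonzero, while all higher differences vanish, so the minimal degree is 2.

2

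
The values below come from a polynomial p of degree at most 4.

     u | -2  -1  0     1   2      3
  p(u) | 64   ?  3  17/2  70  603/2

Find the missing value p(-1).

On equispaced nodes a degree-4 polynomial has vanishing fifth forward difference, so
  - p(-2) + 5·p(-1) - 10·p(0) + 10·p(1) - 5·p(2) + p(3) = 0.
Substituting the known values and solving for p(-1):
  5·p(-1) = 115/2
  p(-1) = 23/2.

23/2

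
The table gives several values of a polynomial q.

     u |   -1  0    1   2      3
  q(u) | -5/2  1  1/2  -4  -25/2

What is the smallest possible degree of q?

2

Forward differences of the values at u = -1, 0, 1, 2, 3:
  q  : -5/2  1  1/2  -4  -25/2
  Δ  : 7/2  -1/2  -9/2  -17/2
  Δ^2: -4  -4  -4
  Δ^3: 0  0
  Δ^4: 0
The second differences are constant (-4) and nonzero, while all higher differences vanish, so the minimal degree is 2.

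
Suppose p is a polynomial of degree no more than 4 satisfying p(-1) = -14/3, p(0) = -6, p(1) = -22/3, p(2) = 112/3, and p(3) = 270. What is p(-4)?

2938/3

Using the Lagrange interpolation formula with nodes -1, 0, 1, 2, 3:
  L_0(u) = u(u - 1)(u - 2)(u - 3) / 24
  L_1(u) = (u + 1)(u - 1)(u - 2)(u - 3) / -6
  L_2(u) = (u + 1)u(u - 2)(u - 3) / 4
  L_3(u) = (u + 1)u(u - 1)(u - 3) / -6
  L_4(u) = (u + 1)u(u - 1)(u - 2) / 24
Then p(u) = -14/3·L_0(u) - 6·L_1(u) - 22/3·L_2(u) + 112/3·L_3(u) + 270·L_4(u).
Expanding and collecting terms gives p(u) = 4u⁴ - (1/3)u³ - 4u² - u - 6.
Evaluating at u = -4: p(-4) = 2938/3.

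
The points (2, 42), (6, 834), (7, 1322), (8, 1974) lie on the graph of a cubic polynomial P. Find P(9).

2814

Write P(n) = an^3 + bn^2 + cn + d. Substituting each data point gives a linear system:
  8a + 4b + 2c + d = 42
  216a + 36b + 6c + d = 834
  343a + 49b + 7c + d = 1322
  512a + 64b + 8c + d = 1974
Solving the system yields a = 4, b = -2, c = 6, d = 6.
So P(n) = 4n^3 - 2n^2 + 6n + 6.
Then P(9) = 2814.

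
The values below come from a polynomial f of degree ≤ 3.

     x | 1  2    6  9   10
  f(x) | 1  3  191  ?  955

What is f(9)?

689

The 4 known points determine the degree-3 polynomial uniquely.
Write f(x) = ax^3 + bx^2 + cx + d. Substituting each data point gives a linear system:
  a + b + c + d = 1
  8a + 4b + 2c + d = 3
  216a + 36b + 6c + d = 191
  1000a + 100b + 10c + d = 955
Solving the system yields a = 1, b = 0, c = -5, d = 5.
So f(x) = x^3 - 5x + 5.
Then f(9) = 689.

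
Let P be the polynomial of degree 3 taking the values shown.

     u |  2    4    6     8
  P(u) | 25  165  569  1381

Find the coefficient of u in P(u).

Write P(u) = au^3 + bu^2 + cu + d. Substituting each data point gives a linear system:
  8a + 4b + 2c + d = 25
  64a + 16b + 4c + d = 165
  216a + 36b + 6c + d = 569
  512a + 64b + 8c + d = 1381
Solving the system yields a = 3, b = -3, c = 4, d = 5.
So P(u) = 3u^3 - 3u^2 + 4u + 5.
The coefficient of u is 4.

4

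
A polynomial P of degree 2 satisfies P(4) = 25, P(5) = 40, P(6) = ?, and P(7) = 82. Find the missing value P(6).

59

The 3 known points determine the degree-2 polynomial uniquely.
Write P(t) = at^2 + bt + c. Substituting each data point gives a linear system:
  16a + 4b + c = 25
  25a + 5b + c = 40
  49a + 7b + c = 82
Solving the system yields a = 2, b = -3, c = 5.
So P(t) = 2t^2 - 3t + 5.
Then P(6) = 59.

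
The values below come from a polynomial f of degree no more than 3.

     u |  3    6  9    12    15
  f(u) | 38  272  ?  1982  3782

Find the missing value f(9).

The 4 known points determine the degree-3 polynomial uniquely.
Write f(u) = au^3 + bu^2 + cu + d. Substituting each data point gives a linear system:
  27a + 9b + 3c + d = 38
  216a + 36b + 6c + d = 272
  1728a + 144b + 12c + d = 1982
  3375a + 225b + 15c + d = 3782
Solving the system yields a = 1, b = 2, c = -3, d = 2.
So f(u) = u^3 + 2u^2 - 3u + 2.
Then f(9) = 866.

866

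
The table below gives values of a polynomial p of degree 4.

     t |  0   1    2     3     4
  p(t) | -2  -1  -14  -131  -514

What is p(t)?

Write p(t) = at^4 + bt^3 + ct^2 + dt + e. Substituting each data point gives a linear system:
  e = -2
  a + b + c + d + e = -1
  16a + 8b + 4c + 2d + e = -14
  81a + 27b + 9c + 3d + e = -131
  256a + 64b + 16c + 4d + e = -514
Solving the system yields a = -3, b = 3, c = 5, d = -4, e = -2.
So p(t) = -3t⁴ + 3t³ + 5t² - 4t - 2.
Check: p(2) = -14. ✓

p(t) = -3t^4 + 3t^3 + 5t^2 - 4t - 2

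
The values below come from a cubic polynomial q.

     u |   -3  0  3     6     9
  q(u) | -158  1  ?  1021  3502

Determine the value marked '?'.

On equispaced nodes a degree-3 polynomial has vanishing fourth forward difference, so
  q(-3) - 4·q(0) + 6·q(3) - 4·q(6) + q(9) = 0.
Substituting the known values and solving for q(3):
  6·q(3) = 744
  q(3) = 124.

124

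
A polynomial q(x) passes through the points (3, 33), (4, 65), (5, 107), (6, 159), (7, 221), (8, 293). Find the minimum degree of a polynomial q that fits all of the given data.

2

Forward differences of the values at x = 3, 4, 5, 6, 7, 8:
  q  : 33  65  107  159  221  293
  Δ  : 32  42  52  62  72
  Δ^2: 10  10  10  10
  Δ^3: 0  0  0
  Δ^4: 0  0
  Δ^5: 0
The second differences are constant (10) and nonzero, while all higher differences vanish, so the minimal degree is 2.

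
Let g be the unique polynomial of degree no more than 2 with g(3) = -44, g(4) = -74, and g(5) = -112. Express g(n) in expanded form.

Write g(n) = an^2 + bn + c. Substituting each data point gives a linear system:
  9a + 3b + c = -44
  16a + 4b + c = -74
  25a + 5b + c = -112
Solving the system yields a = -4, b = -2, c = -2.
So g(n) = -4n^2 - 2n - 2.
Check: g(4) = -74. ✓

g(n) = -4n^2 - 2n - 2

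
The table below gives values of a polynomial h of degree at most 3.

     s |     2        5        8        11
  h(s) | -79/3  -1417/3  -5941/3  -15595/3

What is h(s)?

Using the Lagrange interpolation formula with nodes 2, 5, 8, 11:
  L_0(s) = (s - 5)(s - 8)(s - 11) / -162
  L_1(s) = (s - 2)(s - 8)(s - 11) / 54
  L_2(s) = (s - 2)(s - 5)(s - 11) / -54
  L_3(s) = (s - 2)(s - 5)(s - 8) / 162
Then h(s) = -79/3·L_0(s) - 1417/3·L_1(s) - 5941/3·L_2(s) - 15595/3·L_3(s).
Expanding and collecting terms gives h(s) = -4s^3 + s^2 + (1/3)s + 1.
Check: h(5) = -1417/3. ✓

h(s) = -4s^3 + s^2 + (1/3)s + 1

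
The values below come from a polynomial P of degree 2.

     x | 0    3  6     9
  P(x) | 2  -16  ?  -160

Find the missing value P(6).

-70

The 3 known points determine the degree-2 polynomial uniquely.
Write P(x) = ax^2 + bx + c. Substituting each data point gives a linear system:
  c = 2
  9a + 3b + c = -16
  81a + 9b + c = -160
Solving the system yields a = -2, b = 0, c = 2.
So P(x) = -2x^2 + 2.
Then P(6) = -70.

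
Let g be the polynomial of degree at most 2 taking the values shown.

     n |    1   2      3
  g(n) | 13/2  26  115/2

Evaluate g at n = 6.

Write g(n) = an^2 + bn + c. Substituting each data point gives a linear system:
  a + b + c = 13/2
  4a + 2b + c = 26
  9a + 3b + c = 115/2
Solving the system yields a = 6, b = 3/2, c = -1.
So g(n) = 6n² + (3/2)n - 1.
Then g(6) = 224.

224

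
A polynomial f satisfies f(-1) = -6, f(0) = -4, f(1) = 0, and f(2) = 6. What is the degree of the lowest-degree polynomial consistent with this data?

Forward differences of the values at n = -1, 0, 1, 2:
  f  : -6  -4  0  6
  Δ  : 2  4  6
  Δ^2: 2  2
  Δ^3: 0
The second differences are constant (2) and nonzero, while all higher differences vanish, so the minimal degree is 2.

2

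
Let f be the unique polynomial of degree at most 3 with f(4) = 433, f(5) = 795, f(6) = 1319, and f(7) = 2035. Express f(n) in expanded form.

Write f(n) = an^3 + bn^2 + cn + d. Substituting each data point gives a linear system:
  64a + 16b + 4c + d = 433
  125a + 25b + 5c + d = 795
  216a + 36b + 6c + d = 1319
  343a + 49b + 7c + d = 2035
Solving the system yields a = 5, b = 6, c = 3, d = 5.
So f(n) = 5n^3 + 6n^2 + 3n + 5.
Check: f(4) = 433. ✓

f(n) = 5n^3 + 6n^2 + 3n + 5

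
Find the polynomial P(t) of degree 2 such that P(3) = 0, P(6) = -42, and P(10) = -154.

Using the Lagrange interpolation formula with nodes 3, 6, 10:
  L_0(t) = (t - 6)(t - 10) / 21
  L_1(t) = (t - 3)(t - 10) / -12
  L_2(t) = (t - 3)(t - 6) / 28
Then P(t) = 0·L_0(t) - 42·L_1(t) - 154·L_2(t).
Expanding and collecting terms gives P(t) = -2t^2 + 4t + 6.
Check: P(10) = -154. ✓

P(t) = -2t^2 + 4t + 6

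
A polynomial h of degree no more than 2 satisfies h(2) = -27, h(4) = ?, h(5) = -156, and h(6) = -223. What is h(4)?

-101

The 3 known points determine the degree-2 polynomial uniquely.
Write h(t) = at^2 + bt + c. Substituting each data point gives a linear system:
  4a + 2b + c = -27
  25a + 5b + c = -156
  36a + 6b + c = -223
Solving the system yields a = -6, b = -1, c = -1.
So h(t) = -6t^2 - t - 1.
Then h(4) = -101.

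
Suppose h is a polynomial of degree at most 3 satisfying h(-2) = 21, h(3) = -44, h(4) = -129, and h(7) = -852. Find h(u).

Write h(u) = au^3 + bu^2 + cu + d. Substituting each data point gives a linear system:
  -8a + 4b - 2c + d = 21
  27a + 9b + 3c + d = -44
  64a + 16b + 4c + d = -129
  343a + 49b + 7c + d = -852
Solving the system yields a = -3, b = 3, c = 5, d = -5.
So h(u) = -3u³ + 3u² + 5u - 5.
Check: h(3) = -44. ✓

h(u) = -3u^3 + 3u^2 + 5u - 5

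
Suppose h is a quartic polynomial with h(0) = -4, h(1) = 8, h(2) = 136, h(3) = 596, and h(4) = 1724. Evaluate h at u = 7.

14276

Forward differences of the values at u = 0, 1, 2, 3, 4:
  h  : -4  8  136  596  1724
  Δ  : 12  128  460  1128
  Δ^2: 116  332  668
  Δ^3: 216  336
  Δ^4: 120
The fourth differences are constant, confirming degree 4.
Interpolating (Newton forward form) and evaluating at u = 7 gives h(7) = 14276.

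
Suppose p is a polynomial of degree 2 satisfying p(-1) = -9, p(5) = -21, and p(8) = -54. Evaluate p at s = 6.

Using the Lagrange interpolation formula with nodes -1, 5, 8:
  L_0(s) = (s - 5)(s - 8) / 54
  L_1(s) = (s + 1)(s - 8) / -18
  L_2(s) = (s + 1)(s - 5) / 27
Then p(s) = -9·L_0(s) - 21·L_1(s) - 54·L_2(s).
Expanding and collecting terms gives p(s) = -s^2 + 2s - 6.
Evaluating at s = 6: p(6) = -30.

-30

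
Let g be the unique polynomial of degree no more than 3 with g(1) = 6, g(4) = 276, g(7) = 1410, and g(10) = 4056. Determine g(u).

Write g(u) = au^3 + bu^2 + cu + d. Substituting each data point gives a linear system:
  a + b + c + d = 6
  64a + 16b + 4c + d = 276
  343a + 49b + 7c + d = 1410
  1000a + 100b + 10c + d = 4056
Solving the system yields a = 4, b = 0, c = 6, d = -4.
So g(u) = 4u^3 + 6u - 4.
Check: g(7) = 1410. ✓

g(u) = 4u^3 + 6u - 4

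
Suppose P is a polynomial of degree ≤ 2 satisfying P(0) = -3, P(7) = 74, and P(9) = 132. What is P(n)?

P(n) = 2n^2 - 3n - 3

Using the Lagrange interpolation formula with nodes 0, 7, 9:
  L_0(n) = (n - 7)(n - 9) / 63
  L_1(n) = n(n - 9) / -14
  L_2(n) = n(n - 7) / 18
Then P(n) = -3·L_0(n) + 74·L_1(n) + 132·L_2(n).
Expanding and collecting terms gives P(n) = 2n^2 - 3n - 3.
Check: P(0) = -3. ✓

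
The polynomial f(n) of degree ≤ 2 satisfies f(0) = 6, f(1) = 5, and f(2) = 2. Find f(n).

Write f(n) = an^2 + bn + c. Substituting each data point gives a linear system:
  c = 6
  a + b + c = 5
  4a + 2b + c = 2
Solving the system yields a = -1, b = 0, c = 6.
So f(n) = -n^2 + 6.
Check: f(1) = 5. ✓

f(n) = -n^2 + 6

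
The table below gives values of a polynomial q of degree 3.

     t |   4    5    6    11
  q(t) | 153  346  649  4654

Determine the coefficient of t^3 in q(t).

Write q(t) = at^3 + bt^2 + ct + d. Substituting each data point gives a linear system:
  64a + 16b + 4c + d = 153
  125a + 25b + 5c + d = 346
  216a + 36b + 6c + d = 649
  1331a + 121b + 11c + d = 4654
Solving the system yields a = 4, b = -5, c = -6, d = 1.
So q(t) = 4t^3 - 5t^2 - 6t + 1.
The leading coefficient is 4.

4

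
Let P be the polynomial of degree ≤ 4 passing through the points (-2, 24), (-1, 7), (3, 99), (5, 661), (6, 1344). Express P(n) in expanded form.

Write P(n) = an^4 + bn^3 + cn^2 + dn + e. Substituting each data point gives a linear system:
  16a - 8b + 4c - 2d + e = 24
  a - b + c - d + e = 7
  81a + 27b + 9c + 3d + e = 99
  625a + 125b + 25c + 5d + e = 661
  1296a + 216b + 36c + 6d + e = 1344
Solving the system yields a = 1, b = 0, c = 1, d = 1, e = 6.
So P(n) = n^4 + n^2 + n + 6.
Check: P(5) = 661. ✓

P(n) = n^4 + n^2 + n + 6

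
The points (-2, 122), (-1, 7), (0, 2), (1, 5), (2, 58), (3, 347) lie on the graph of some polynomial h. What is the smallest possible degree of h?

4

Forward differences of the values at s = -2, -1, 0, 1, 2, 3:
  h  : 122  7  2  5  58  347
  Δ  : -115  -5  3  53  289
  Δ^2: 110  8  50  236
  Δ^3: -102  42  186
  Δ^4: 144  144
  Δ^5: 0
The fourth differences are constant (144) and nonzero, while all higher differences vanish, so the minimal degree is 4.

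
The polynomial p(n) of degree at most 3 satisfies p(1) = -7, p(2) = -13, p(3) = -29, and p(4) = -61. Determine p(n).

p(n) = -n^3 + n^2 - 2n - 5

Write p(n) = an^3 + bn^2 + cn + d. Substituting each data point gives a linear system:
  a + b + c + d = -7
  8a + 4b + 2c + d = -13
  27a + 9b + 3c + d = -29
  64a + 16b + 4c + d = -61
Solving the system yields a = -1, b = 1, c = -2, d = -5.
So p(n) = -n³ + n² - 2n - 5.
Check: p(1) = -7. ✓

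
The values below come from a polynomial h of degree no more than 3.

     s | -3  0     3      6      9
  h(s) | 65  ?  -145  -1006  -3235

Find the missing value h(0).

The 4 known points determine the degree-3 polynomial uniquely.
Write h(s) = as^3 + bs^2 + cs + d. Substituting each data point gives a linear system:
  -27a + 9b - 3c + d = 65
  27a + 9b + 3c + d = -145
  216a + 36b + 6c + d = -1006
  729a + 81b + 9c + d = -3235
Solving the system yields a = -4, b = -4, c = 1, d = -4.
So h(s) = -4s^3 - 4s^2 + s - 4.
Then h(0) = -4.

-4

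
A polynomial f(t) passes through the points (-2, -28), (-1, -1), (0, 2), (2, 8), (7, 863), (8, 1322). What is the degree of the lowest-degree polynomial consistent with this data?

3

Divided differences on the nodes -2, -1, 0, 2, 7, 8:
  order 0: -28  -1  2  8  863  1322
  order 1: 27  3  3  171  459
  order 2: -12  0  24  48
  order 3: 3  3  3
  order 4: 0  0
  order 5: 0
The order-3 divided differences are all 3 (nonzero) and every higher order vanishes, so the data lies on a polynomial of degree exactly 3.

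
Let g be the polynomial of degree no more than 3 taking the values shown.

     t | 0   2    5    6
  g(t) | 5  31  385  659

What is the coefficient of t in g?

1

Write g(t) = at^3 + bt^2 + ct + d. Substituting each data point gives a linear system:
  d = 5
  8a + 4b + 2c + d = 31
  125a + 25b + 5c + d = 385
  216a + 36b + 6c + d = 659
Solving the system yields a = 3, b = 0, c = 1, d = 5.
So g(t) = 3t³ + t + 5.
The coefficient of t is 1.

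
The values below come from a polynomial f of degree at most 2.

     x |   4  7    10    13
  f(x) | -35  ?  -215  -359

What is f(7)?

-107

The 3 known points determine the degree-2 polynomial uniquely.
Write f(x) = ax^2 + bx + c. Substituting each data point gives a linear system:
  16a + 4b + c = -35
  100a + 10b + c = -215
  169a + 13b + c = -359
Solving the system yields a = -2, b = -2, c = 5.
So f(x) = -2x² - 2x + 5.
Then f(7) = -107.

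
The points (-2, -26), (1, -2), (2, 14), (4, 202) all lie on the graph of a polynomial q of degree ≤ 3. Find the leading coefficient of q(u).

4

Write q(u) = au^3 + bu^2 + cu + d. Substituting each data point gives a linear system:
  -8a + 4b - 2c + d = -26
  a + b + c + d = -2
  8a + 4b + 2c + d = 14
  64a + 16b + 4c + d = 202
Solving the system yields a = 4, b = -2, c = -6, d = 2.
So q(u) = 4u^3 - 2u^2 - 6u + 2.
The leading coefficient is 4.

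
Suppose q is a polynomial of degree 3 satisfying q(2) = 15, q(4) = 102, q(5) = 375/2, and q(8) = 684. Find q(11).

Using the Lagrange interpolation formula with nodes 2, 4, 5, 8:
  L_0(n) = (n - 4)(n - 5)(n - 8) / -36
  L_1(n) = (n - 2)(n - 5)(n - 8) / 8
  L_2(n) = (n - 2)(n - 4)(n - 8) / -9
  L_3(n) = (n - 2)(n - 4)(n - 5) / 72
Then q(n) = 15·L_0(n) + 102·L_1(n) + 375/2·L_2(n) + 684·L_3(n).
Expanding and collecting terms gives q(n) = n^3 + 3n^2 - (5/2)n.
Evaluating at n = 11: q(11) = 3333/2.

3333/2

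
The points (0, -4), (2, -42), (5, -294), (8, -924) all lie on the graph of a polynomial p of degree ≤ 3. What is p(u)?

p(u) = -u^3 - 6u^2 - 3u - 4

Write p(u) = au^3 + bu^2 + cu + d. Substituting each data point gives a linear system:
  d = -4
  8a + 4b + 2c + d = -42
  125a + 25b + 5c + d = -294
  512a + 64b + 8c + d = -924
Solving the system yields a = -1, b = -6, c = -3, d = -4.
So p(u) = -u^3 - 6u^2 - 3u - 4.
Check: p(8) = -924. ✓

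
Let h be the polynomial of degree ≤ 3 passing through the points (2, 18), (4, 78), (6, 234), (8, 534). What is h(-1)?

3

Write h(u) = au^3 + bu^2 + cu + d. Substituting each data point gives a linear system:
  8a + 4b + 2c + d = 18
  64a + 16b + 4c + d = 78
  216a + 36b + 6c + d = 234
  512a + 64b + 8c + d = 534
Solving the system yields a = 1, b = 0, c = 2, d = 6.
So h(u) = u^3 + 2u + 6.
Then h(-1) = 3.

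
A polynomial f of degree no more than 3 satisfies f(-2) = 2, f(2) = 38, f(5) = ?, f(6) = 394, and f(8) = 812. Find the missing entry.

254

The 4 known points determine the degree-3 polynomial uniquely.
Write f(s) = as^3 + bs^2 + cs + d. Substituting each data point gives a linear system:
  -8a + 4b - 2c + d = 2
  8a + 4b + 2c + d = 38
  216a + 36b + 6c + d = 394
  512a + 64b + 8c + d = 812
Solving the system yields a = 1, b = 4, c = 5, d = 4.
So f(s) = s³ + 4s² + 5s + 4.
Then f(5) = 254.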